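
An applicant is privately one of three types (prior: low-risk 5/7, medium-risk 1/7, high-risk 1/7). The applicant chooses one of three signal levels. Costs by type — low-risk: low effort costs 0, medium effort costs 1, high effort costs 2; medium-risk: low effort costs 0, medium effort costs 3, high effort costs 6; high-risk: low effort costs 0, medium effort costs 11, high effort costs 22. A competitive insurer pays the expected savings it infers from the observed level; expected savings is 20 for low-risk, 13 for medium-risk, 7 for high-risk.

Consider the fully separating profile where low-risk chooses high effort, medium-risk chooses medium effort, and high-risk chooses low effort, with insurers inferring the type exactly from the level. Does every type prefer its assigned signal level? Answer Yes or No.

Separating rebates: high effort → 20, medium effort → 13, low effort → 7.
low-risk (assigned high effort): low effort: 7 − 0 = 7; medium effort: 13 − 1 = 12; high effort: 20 − 2 = 18. low-risk stays.
medium-risk (assigned medium effort): low effort: 7 − 0 = 7; medium effort: 13 − 3 = 10; high effort: 20 − 6 = 14. medium-risk prefers high effort.
high-risk (assigned low effort): low effort: 7 − 0 = 7; medium effort: 13 − 11 = 2; high effort: 20 − 22 = -2. high-risk stays.
At least one type deviates; the separating profile fails.

No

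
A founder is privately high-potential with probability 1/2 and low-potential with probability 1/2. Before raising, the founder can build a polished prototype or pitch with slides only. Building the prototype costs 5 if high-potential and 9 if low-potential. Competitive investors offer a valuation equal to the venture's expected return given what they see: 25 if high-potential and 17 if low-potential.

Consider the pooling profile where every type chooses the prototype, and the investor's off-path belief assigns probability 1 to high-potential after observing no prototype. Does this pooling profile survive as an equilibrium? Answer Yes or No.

No

On path, the investor holds the prior and pays 1/2·25 + 1/2·17 = 21. Off path (no prototype), believing high-potential, it pays 25.
high-potential: the prototype nets 21 − 5 = 16; no prototype nets 25. high-potential would deviate.
low-potential: the prototype nets 21 − 9 = 12; no prototype nets 25. low-potential would deviate.
A type deviates, so pooling fails.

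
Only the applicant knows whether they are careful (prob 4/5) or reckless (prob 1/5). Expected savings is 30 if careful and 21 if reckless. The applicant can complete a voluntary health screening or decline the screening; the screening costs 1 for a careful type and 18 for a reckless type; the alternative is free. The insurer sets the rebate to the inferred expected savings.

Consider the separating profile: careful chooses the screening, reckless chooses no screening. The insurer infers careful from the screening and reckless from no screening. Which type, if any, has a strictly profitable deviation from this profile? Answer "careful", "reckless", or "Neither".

Neither

The screening pays 30; no screening pays 21.
careful: assigned the screening, nets 30 − 1 = 29; deviating to no screening nets 21.
reckless: assigned no screening, nets 21; deviating to the screening nets 30 − 18 = 12.
Both types strictly prefer their assigned action; no profitable deviation.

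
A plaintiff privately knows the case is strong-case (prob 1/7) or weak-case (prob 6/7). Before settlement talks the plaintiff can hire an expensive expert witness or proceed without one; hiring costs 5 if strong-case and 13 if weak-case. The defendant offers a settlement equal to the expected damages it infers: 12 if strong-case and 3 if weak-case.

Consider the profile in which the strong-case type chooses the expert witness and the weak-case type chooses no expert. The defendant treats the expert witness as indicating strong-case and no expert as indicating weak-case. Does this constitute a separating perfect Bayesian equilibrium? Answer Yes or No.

Yes

Under these beliefs, the expert witness earns settlement 12 and no expert earns settlement 3.
strong-case: the expert witness nets 12 − 5 = 7; no expert nets 3. strong-case prefers the expert witness.
weak-case: the expert witness nets 12 − 13 = -1; no expert nets 3. weak-case prefers no expert.
Neither type deviates, so the separating profile is an equilibrium.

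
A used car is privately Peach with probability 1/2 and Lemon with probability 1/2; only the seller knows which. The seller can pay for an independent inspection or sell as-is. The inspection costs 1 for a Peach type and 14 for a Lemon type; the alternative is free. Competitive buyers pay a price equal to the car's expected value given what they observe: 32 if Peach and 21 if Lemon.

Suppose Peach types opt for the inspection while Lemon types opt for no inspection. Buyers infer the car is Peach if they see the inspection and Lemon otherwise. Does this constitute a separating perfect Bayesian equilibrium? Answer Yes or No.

Yes

Under these beliefs, the inspection earns price 32 and no inspection earns price 21.
Peach: the inspection nets 32 − 1 = 31; no inspection nets 21. Peach prefers the inspection.
Lemon: the inspection nets 32 − 14 = 18; no inspection nets 21. Lemon prefers no inspection.
Neither type deviates, so the separating profile is an equilibrium.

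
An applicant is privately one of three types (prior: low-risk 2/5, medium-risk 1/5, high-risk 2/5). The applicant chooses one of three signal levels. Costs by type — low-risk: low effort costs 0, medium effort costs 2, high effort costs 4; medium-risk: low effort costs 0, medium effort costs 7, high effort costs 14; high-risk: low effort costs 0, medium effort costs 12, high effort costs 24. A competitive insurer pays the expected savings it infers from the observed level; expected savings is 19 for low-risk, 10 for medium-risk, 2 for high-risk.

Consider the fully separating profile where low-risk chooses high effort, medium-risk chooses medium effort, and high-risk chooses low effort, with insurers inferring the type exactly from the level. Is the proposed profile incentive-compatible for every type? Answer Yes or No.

No

Separating rebates: high effort → 19, medium effort → 10, low effort → 2.
low-risk (assigned high effort): low effort: 2 − 0 = 2; medium effort: 10 − 2 = 8; high effort: 19 − 4 = 15. low-risk stays.
medium-risk (assigned medium effort): low effort: 2 − 0 = 2; medium effort: 10 − 7 = 3; high effort: 19 − 14 = 5. medium-risk prefers high effort.
high-risk (assigned low effort): low effort: 2 − 0 = 2; medium effort: 10 − 12 = -2; high effort: 19 − 24 = -5. high-risk stays.
At least one type deviates; the separating profile fails.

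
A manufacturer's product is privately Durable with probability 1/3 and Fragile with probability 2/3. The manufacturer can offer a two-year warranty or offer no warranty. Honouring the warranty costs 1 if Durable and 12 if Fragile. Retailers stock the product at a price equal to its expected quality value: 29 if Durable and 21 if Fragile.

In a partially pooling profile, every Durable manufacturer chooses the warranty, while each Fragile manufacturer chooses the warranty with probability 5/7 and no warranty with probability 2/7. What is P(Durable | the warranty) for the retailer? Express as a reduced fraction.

P(the warranty) = (1/3)·1 + (2/3)·(5/7) = 17/21.
By Bayes' rule, P(Durable | the warranty) = (1/3) / (17/21) = 7/17.

7/17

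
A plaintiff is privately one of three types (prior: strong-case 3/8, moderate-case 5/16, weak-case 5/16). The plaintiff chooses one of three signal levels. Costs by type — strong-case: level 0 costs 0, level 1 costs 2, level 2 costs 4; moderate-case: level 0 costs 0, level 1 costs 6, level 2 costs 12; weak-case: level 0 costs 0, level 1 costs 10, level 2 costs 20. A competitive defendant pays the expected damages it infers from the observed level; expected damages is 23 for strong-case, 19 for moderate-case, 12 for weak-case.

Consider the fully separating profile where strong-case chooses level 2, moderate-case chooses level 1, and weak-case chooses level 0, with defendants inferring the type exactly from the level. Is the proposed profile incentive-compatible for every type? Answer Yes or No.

Separating settlements: level 2 → 23, level 1 → 19, level 0 → 12.
strong-case (assigned level 2): level 0: 12 − 0 = 12; level 1: 19 − 2 = 17; level 2: 23 − 4 = 19. strong-case stays.
moderate-case (assigned level 1): level 0: 12 − 0 = 12; level 1: 19 − 6 = 13; level 2: 23 − 12 = 11. moderate-case stays.
weak-case (assigned level 0): level 0: 12 − 0 = 12; level 1: 19 − 10 = 9; level 2: 23 − 20 = 3. weak-case stays.
Every type prefers its assigned level; separation holds.

Yes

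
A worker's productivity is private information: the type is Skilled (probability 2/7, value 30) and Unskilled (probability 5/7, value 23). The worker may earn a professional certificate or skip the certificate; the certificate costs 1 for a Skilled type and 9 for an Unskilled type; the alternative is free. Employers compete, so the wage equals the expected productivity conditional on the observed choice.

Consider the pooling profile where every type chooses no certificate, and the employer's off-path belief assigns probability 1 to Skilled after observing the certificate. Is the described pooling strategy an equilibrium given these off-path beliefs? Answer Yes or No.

On path, the employer holds the prior and pays 2/7·30 + 5/7·23 = 25. Off path (the certificate), believing Skilled, it pays 30.
Skilled: no certificate nets 25; the certificate nets 30 − 1 = 29. Skilled would deviate.
Unskilled: no certificate nets 25; the certificate nets 30 − 9 = 21. Unskilled stays.
A type deviates, so pooling fails.

No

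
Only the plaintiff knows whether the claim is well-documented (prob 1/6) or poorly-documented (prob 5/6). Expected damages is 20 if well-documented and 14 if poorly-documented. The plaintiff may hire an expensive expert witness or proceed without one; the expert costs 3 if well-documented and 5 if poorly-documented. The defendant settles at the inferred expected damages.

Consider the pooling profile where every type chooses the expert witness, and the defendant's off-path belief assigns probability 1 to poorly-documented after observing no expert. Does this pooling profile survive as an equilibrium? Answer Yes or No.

No

On path, the defendant holds the prior and pays 1/6·20 + 5/6·14 = 15. Off path (no expert), believing poorly-documented, it pays 14.
well-documented: the expert witness nets 15 − 3 = 12; no expert nets 14. well-documented would deviate.
poorly-documented: the expert witness nets 15 − 5 = 10; no expert nets 14. poorly-documented would deviate.
A type deviates, so pooling fails.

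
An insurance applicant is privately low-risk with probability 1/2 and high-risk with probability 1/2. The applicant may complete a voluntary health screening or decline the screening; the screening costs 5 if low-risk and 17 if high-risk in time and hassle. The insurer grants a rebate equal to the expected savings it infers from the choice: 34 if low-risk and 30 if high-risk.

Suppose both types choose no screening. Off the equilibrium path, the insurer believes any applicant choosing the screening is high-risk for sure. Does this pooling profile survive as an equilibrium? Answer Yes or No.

On path, the insurer holds the prior and pays 1/2·34 + 1/2·30 = 32. Off path (the screening), believing high-risk, it pays 30.
low-risk: no screening nets 32; the screening nets 30 − 5 = 25. low-risk stays.
high-risk: no screening nets 32; the screening nets 30 − 17 = 13. high-risk stays.
No type deviates, so pooling is sustained.

Yes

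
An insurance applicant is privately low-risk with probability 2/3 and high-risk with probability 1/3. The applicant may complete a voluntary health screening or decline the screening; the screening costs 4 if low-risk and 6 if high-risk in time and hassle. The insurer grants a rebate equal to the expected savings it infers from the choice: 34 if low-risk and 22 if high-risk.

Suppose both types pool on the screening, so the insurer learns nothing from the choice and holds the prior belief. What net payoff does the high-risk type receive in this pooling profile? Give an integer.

Pooled rebate = 2/3·34 + 1/3·22 = 30.
high-risk pays cost 6 for the screening, so net payoff = 30 − 6 = 24.

24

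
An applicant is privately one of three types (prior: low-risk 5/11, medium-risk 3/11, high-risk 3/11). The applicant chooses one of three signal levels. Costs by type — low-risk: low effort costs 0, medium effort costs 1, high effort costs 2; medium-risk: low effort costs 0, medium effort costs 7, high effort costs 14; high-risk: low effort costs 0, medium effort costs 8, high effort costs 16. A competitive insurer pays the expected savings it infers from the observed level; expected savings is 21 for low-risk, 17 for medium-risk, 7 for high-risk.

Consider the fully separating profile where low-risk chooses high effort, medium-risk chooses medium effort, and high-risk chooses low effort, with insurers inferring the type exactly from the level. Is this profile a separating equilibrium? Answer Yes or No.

Separating rebates: high effort → 21, medium effort → 17, low effort → 7.
low-risk (assigned high effort): low effort: 7 − 0 = 7; medium effort: 17 − 1 = 16; high effort: 21 − 2 = 19. low-risk stays.
medium-risk (assigned medium effort): low effort: 7 − 0 = 7; medium effort: 17 − 7 = 10; high effort: 21 − 14 = 7. medium-risk stays.
high-risk (assigned low effort): low effort: 7 − 0 = 7; medium effort: 17 − 8 = 9; high effort: 21 − 16 = 5. high-risk prefers medium effort.
At least one type deviates; the separating profile fails.

No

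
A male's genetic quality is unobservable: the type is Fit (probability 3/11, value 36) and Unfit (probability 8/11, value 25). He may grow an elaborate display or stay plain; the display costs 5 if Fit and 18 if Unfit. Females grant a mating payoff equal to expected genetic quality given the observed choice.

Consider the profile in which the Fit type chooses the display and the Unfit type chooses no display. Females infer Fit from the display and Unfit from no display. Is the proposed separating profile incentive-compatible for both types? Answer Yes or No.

Yes

Under these beliefs, the display earns mating payoff 36 and no display earns mating payoff 25.
Fit: the display nets 36 − 5 = 31; no display nets 25. Fit prefers the display.
Unfit: the display nets 36 − 18 = 18; no display nets 25. Unfit prefers no display.
Neither type deviates, so the separating profile is an equilibrium.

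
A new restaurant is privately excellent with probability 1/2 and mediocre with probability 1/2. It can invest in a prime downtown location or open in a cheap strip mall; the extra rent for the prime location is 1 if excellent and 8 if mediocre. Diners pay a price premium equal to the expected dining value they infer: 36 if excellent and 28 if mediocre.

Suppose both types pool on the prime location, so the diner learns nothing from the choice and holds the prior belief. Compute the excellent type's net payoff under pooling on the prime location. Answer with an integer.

31

Pooled price premium = 1/2·36 + 1/2·28 = 32.
excellent pays cost 1 for the prime location, so net payoff = 32 − 1 = 31.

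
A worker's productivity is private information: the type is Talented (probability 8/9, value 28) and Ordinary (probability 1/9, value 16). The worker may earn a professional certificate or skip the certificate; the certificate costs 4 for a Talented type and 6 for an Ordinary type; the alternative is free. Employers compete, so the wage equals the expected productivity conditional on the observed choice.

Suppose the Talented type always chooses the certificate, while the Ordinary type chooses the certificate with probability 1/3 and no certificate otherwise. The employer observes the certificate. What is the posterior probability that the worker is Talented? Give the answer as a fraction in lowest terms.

24/25

P(the certificate) = (8/9)·1 + (1/9)·(1/3) = 25/27.
By Bayes' rule, P(Talented | the certificate) = (8/9) / (25/27) = 24/25.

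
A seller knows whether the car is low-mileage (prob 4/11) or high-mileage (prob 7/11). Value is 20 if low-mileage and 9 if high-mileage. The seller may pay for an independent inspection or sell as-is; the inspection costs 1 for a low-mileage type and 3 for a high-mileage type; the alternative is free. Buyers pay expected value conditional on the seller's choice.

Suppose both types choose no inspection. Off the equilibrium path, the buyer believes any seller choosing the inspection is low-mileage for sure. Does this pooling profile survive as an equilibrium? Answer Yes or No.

On path, the buyer holds the prior and pays 4/11·20 + 7/11·9 = 13. Off path (the inspection), believing low-mileage, it pays 20.
low-mileage: no inspection nets 13; the inspection nets 20 − 1 = 19. low-mileage would deviate.
high-mileage: no inspection nets 13; the inspection nets 20 − 3 = 17. high-mileage would deviate.
A type deviates, so pooling fails.

No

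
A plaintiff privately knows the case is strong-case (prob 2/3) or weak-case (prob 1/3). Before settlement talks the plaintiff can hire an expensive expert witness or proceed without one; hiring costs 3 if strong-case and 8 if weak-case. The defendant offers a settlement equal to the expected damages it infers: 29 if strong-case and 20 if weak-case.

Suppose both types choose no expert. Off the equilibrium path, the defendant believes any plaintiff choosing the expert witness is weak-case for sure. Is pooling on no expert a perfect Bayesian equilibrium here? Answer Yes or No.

On path, the defendant holds the prior and pays 2/3·29 + 1/3·20 = 26. Off path (the expert witness), believing weak-case, it pays 20.
strong-case: no expert nets 26; the expert witness nets 20 − 3 = 17. strong-case stays.
weak-case: no expert nets 26; the expert witness nets 20 − 8 = 12. weak-case stays.
No type deviates, so pooling is sustained.

Yes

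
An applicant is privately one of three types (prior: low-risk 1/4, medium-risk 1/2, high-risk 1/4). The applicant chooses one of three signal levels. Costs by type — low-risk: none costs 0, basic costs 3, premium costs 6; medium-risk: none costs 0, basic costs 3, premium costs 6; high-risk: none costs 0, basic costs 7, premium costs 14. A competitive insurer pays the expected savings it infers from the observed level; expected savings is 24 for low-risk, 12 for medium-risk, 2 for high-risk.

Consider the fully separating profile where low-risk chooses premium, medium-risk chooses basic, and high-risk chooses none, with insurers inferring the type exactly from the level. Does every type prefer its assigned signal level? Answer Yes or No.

Separating rebates: premium → 24, basic → 12, none → 2.
low-risk (assigned premium): none: 2 − 0 = 2; basic: 12 − 3 = 9; premium: 24 − 6 = 18. low-risk stays.
medium-risk (assigned basic): none: 2 − 0 = 2; basic: 12 − 3 = 9; premium: 24 − 6 = 18. medium-risk prefers premium.
high-risk (assigned none): none: 2 − 0 = 2; basic: 12 − 7 = 5; premium: 24 − 14 = 10. high-risk prefers premium.
At least one type deviates; the separating profile fails.

No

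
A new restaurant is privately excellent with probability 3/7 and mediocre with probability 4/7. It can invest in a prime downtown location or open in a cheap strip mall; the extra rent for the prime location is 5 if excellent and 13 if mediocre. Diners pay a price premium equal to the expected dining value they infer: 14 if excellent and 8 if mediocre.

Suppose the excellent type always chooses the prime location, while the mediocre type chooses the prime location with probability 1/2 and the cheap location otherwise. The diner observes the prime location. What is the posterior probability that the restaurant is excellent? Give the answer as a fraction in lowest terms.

3/5

P(the prime location) = (3/7)·1 + (4/7)·(1/2) = 5/7.
By Bayes' rule, P(excellent | the prime location) = (3/7) / (5/7) = 3/5.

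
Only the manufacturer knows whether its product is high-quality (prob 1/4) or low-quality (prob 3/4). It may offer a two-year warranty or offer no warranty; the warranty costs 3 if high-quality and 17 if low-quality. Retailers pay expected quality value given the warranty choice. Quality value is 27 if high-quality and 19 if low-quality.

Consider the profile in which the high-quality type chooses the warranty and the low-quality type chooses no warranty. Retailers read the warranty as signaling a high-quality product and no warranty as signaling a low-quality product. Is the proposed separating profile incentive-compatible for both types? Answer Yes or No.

Yes

Under these beliefs, the warranty earns price 27 and no warranty earns price 19.
high-quality: the warranty nets 27 − 3 = 24; no warranty nets 19. high-quality prefers the warranty.
low-quality: the warranty nets 27 − 17 = 10; no warranty nets 19. low-quality prefers no warranty.
Neither type deviates, so the separating profile is an equilibrium.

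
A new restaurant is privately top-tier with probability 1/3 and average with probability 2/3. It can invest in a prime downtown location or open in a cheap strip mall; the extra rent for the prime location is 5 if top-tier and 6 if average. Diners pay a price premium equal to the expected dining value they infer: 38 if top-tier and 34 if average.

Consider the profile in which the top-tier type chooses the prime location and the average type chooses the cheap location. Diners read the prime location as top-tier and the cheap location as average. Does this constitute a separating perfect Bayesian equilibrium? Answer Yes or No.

Under these beliefs, the prime location earns price premium 38 and the cheap location earns price premium 34.
top-tier: the prime location nets 38 − 5 = 33; the cheap location nets 34. top-tier would deviate to the cheap location.
average: the prime location nets 38 − 6 = 32; the cheap location nets 34. average prefers the cheap location.
top-tier has a profitable deviation, so the profile is not an equilibrium.

No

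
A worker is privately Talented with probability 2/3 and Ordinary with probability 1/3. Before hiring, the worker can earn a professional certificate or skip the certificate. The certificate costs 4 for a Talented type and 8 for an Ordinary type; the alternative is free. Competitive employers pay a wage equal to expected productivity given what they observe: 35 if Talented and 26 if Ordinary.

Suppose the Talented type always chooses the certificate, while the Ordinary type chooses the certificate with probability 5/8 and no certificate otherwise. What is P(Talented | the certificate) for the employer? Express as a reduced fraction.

P(the certificate) = (2/3)·1 + (1/3)·(5/8) = 7/8.
By Bayes' rule, P(Talented | the certificate) = (2/3) / (7/8) = 16/21.

16/21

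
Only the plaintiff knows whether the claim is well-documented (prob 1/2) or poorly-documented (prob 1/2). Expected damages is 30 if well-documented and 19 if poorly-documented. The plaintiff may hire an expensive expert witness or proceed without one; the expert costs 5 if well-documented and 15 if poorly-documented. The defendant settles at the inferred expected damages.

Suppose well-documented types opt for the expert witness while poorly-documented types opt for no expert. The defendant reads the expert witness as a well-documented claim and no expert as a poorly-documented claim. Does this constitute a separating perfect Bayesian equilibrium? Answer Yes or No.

Yes

Under these beliefs, the expert witness earns settlement 30 and no expert earns settlement 19.
well-documented: the expert witness nets 30 − 5 = 25; no expert nets 19. well-documented prefers the expert witness.
poorly-documented: the expert witness nets 30 − 15 = 15; no expert nets 19. poorly-documented prefers no expert.
Neither type deviates, so the separating profile is an equilibrium.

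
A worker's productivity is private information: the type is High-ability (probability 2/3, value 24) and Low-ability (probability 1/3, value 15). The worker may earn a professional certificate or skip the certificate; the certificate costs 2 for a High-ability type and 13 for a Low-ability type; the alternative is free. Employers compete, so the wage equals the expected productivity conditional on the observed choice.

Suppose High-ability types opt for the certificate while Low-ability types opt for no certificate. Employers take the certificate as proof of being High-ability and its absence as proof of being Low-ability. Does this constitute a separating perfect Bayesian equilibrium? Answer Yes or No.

Yes

Under these beliefs, the certificate earns wage 24 and no certificate earns wage 15.
High-ability: the certificate nets 24 − 2 = 22; no certificate nets 15. High-ability prefers the certificate.
Low-ability: the certificate nets 24 − 13 = 11; no certificate nets 15. Low-ability prefers no certificate.
Neither type deviates, so the separating profile is an equilibrium.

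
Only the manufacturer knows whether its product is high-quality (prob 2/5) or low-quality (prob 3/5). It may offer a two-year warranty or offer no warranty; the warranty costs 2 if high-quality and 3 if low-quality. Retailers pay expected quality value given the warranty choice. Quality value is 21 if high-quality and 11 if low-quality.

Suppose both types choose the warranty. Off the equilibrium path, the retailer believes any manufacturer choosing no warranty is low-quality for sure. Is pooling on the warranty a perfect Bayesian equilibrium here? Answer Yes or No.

Yes

On path, the retailer holds the prior and pays 2/5·21 + 3/5·11 = 15. Off path (no warranty), believing low-quality, it pays 11.
high-quality: the warranty nets 15 − 2 = 13; no warranty nets 11. high-quality stays.
low-quality: the warranty nets 15 − 3 = 12; no warranty nets 11. low-quality stays.
No type deviates, so pooling is sustained.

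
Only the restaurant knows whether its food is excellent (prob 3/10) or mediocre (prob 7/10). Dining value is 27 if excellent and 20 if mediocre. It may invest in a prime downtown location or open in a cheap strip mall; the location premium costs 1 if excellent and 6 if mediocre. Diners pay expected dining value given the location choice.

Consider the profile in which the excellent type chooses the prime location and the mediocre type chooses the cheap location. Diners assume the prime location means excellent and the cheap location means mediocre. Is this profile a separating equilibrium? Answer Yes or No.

No

Under these beliefs, the prime location earns price premium 27 and the cheap location earns price premium 20.
excellent: the prime location nets 27 − 1 = 26; the cheap location nets 20. excellent prefers the prime location.
mediocre: the prime location nets 27 − 6 = 21; the cheap location nets 20. mediocre would deviate to the prime location.
mediocre has a profitable deviation, so the profile is not an equilibrium.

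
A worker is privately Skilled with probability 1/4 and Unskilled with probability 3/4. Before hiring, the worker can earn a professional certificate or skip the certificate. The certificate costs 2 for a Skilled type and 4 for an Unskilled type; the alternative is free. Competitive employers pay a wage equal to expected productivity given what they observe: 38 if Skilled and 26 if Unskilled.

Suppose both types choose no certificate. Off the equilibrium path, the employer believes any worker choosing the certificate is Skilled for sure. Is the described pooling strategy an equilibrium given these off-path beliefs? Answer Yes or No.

No

On path, the employer holds the prior and pays 1/4·38 + 3/4·26 = 29. Off path (the certificate), believing Skilled, it pays 38.
Skilled: no certificate nets 29; the certificate nets 38 − 2 = 36. Skilled would deviate.
Unskilled: no certificate nets 29; the certificate nets 38 − 4 = 34. Unskilled would deviate.
A type deviates, so pooling fails.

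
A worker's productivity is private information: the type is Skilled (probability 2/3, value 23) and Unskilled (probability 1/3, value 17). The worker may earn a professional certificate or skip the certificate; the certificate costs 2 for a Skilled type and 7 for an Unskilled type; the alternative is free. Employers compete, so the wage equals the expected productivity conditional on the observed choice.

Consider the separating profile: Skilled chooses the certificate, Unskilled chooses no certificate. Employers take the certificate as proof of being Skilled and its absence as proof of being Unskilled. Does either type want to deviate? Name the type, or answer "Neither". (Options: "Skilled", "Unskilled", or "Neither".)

Neither

The certificate pays 23; no certificate pays 17.
Skilled: assigned the certificate, nets 23 − 2 = 21; deviating to no certificate nets 17.
Unskilled: assigned no certificate, nets 17; deviating to the certificate nets 23 − 7 = 16.
Both types strictly prefer their assigned action; no profitable deviation.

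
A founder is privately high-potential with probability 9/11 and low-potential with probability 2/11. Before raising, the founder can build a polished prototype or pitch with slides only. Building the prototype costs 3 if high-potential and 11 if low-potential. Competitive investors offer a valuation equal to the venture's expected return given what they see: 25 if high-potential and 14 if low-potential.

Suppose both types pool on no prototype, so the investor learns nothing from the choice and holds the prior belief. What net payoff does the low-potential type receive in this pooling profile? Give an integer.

Pooled valuation = 9/11·25 + 2/11·14 = 23.
low-potential pays no cost for no prototype, so net payoff = 23.

23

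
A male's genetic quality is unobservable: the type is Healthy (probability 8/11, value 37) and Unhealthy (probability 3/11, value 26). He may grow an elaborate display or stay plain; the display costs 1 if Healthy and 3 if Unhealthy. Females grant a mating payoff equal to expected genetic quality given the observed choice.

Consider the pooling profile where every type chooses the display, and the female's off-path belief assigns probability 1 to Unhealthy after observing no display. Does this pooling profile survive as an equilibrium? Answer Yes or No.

On path, the female holds the prior and pays 8/11·37 + 3/11·26 = 34. Off path (no display), believing Unhealthy, it pays 26.
Healthy: the display nets 34 − 1 = 33; no display nets 26. Healthy stays.
Unhealthy: the display nets 34 − 3 = 31; no display nets 26. Unhealthy stays.
No type deviates, so pooling is sustained.

Yes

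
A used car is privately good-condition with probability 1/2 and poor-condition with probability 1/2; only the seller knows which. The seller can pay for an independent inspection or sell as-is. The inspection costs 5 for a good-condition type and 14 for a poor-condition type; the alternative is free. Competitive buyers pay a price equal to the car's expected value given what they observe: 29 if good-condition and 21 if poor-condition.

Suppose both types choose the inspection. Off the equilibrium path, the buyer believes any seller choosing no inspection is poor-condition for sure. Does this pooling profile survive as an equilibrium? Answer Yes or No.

On path, the buyer holds the prior and pays 1/2·29 + 1/2·21 = 25. Off path (no inspection), believing poor-condition, it pays 21.
good-condition: the inspection nets 25 − 5 = 20; no inspection nets 21. good-condition would deviate.
poor-condition: the inspection nets 25 − 14 = 11; no inspection nets 21. poor-condition would deviate.
A type deviates, so pooling fails.

No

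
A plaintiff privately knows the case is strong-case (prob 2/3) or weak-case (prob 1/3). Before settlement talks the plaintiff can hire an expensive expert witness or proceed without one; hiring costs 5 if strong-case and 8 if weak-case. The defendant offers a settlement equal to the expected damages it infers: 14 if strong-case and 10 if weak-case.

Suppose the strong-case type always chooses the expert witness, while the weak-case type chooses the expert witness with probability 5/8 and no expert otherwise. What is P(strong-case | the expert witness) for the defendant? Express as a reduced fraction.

16/21

P(the expert witness) = (2/3)·1 + (1/3)·(5/8) = 7/8.
By Bayes' rule, P(strong-case | the expert witness) = (2/3) / (7/8) = 16/21.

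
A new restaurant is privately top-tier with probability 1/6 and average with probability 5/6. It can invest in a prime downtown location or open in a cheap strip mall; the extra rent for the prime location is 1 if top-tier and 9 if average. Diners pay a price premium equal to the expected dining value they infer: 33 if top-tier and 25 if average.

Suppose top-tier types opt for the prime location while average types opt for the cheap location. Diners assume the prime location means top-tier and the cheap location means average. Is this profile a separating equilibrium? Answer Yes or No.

Yes

Under these beliefs, the prime location earns price premium 33 and the cheap location earns price premium 25.
top-tier: the prime location nets 33 − 1 = 32; the cheap location nets 25. top-tier prefers the prime location.
average: the prime location nets 33 − 9 = 24; the cheap location nets 25. average prefers the cheap location.
Neither type deviates, so the separating profile is an equilibrium.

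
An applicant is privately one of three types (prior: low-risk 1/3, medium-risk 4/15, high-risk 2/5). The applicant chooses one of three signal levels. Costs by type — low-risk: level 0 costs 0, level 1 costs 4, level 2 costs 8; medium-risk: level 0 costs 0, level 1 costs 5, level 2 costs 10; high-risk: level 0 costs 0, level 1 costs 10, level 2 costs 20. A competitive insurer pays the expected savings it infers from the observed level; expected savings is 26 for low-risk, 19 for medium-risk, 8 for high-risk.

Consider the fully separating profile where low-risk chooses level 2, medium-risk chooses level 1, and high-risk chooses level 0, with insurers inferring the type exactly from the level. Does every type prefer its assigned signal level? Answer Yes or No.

No

Separating rebates: level 2 → 26, level 1 → 19, level 0 → 8.
low-risk (assigned level 2): level 0: 8 − 0 = 8; level 1: 19 − 4 = 15; level 2: 26 − 8 = 18. low-risk stays.
medium-risk (assigned level 1): level 0: 8 − 0 = 8; level 1: 19 − 5 = 14; level 2: 26 − 10 = 16. medium-risk prefers level 2.
high-risk (assigned level 0): level 0: 8 − 0 = 8; level 1: 19 − 10 = 9; level 2: 26 − 20 = 6. high-risk prefers level 1.
At least one type deviates; the separating profile fails.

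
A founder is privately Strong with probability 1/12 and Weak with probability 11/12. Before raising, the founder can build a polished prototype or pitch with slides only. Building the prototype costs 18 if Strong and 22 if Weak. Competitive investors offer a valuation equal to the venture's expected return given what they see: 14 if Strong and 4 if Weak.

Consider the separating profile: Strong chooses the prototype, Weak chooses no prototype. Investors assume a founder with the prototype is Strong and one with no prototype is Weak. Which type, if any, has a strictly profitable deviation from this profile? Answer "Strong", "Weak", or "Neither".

The prototype pays 14; no prototype pays 4.
Strong: assigned the prototype, nets 14 − 18 = -4; deviating to no prototype nets 4.
Weak: assigned no prototype, nets 4; deviating to the prototype nets 14 − 22 = -8.
The Strong type gains 8 by deviating.

Strong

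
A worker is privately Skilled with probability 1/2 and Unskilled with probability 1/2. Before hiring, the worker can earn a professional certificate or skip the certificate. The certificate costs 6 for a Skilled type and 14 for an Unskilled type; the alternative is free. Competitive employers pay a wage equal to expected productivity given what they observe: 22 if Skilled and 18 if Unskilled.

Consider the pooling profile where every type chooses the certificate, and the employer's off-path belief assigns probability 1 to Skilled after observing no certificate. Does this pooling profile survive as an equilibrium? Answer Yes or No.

No

On path, the employer holds the prior and pays 1/2·22 + 1/2·18 = 20. Off path (no certificate), believing Skilled, it pays 22.
Skilled: the certificate nets 20 − 6 = 14; no certificate nets 22. Skilled would deviate.
Unskilled: the certificate nets 20 − 14 = 6; no certificate nets 22. Unskilled would deviate.
A type deviates, so pooling fails.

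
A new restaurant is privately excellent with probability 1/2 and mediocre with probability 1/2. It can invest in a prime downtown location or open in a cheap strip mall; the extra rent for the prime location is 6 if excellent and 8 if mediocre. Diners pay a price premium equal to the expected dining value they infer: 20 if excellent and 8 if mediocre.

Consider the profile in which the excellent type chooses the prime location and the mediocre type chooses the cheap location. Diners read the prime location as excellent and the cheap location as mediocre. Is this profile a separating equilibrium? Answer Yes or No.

No

Under these beliefs, the prime location earns price premium 20 and the cheap location earns price premium 8.
excellent: the prime location nets 20 − 6 = 14; the cheap location nets 8. excellent prefers the prime location.
mediocre: the prime location nets 20 − 8 = 12; the cheap location nets 8. mediocre would deviate to the prime location.
mediocre has a profitable deviation, so the profile is not an equilibrium.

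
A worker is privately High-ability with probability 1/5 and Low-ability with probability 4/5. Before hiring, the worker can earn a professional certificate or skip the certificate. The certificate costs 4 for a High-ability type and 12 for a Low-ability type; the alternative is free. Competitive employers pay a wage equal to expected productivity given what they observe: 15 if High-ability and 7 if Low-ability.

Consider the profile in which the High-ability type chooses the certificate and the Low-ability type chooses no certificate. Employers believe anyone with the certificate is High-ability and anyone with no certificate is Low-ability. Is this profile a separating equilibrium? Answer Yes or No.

Under these beliefs, the certificate earns wage 15 and no certificate earns wage 7.
High-ability: the certificate nets 15 − 4 = 11; no certificate nets 7. High-ability prefers the certificate.
Low-ability: the certificate nets 15 − 12 = 3; no certificate nets 7. Low-ability prefers no certificate.
Neither type deviates, so the separating profile is an equilibrium.

Yes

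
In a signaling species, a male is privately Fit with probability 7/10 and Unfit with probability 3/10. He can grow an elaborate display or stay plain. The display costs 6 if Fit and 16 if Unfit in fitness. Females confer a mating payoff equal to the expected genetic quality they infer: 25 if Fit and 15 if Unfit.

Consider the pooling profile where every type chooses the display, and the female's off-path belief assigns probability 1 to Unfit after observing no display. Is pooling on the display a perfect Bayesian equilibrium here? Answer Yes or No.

On path, the female holds the prior and pays 7/10·25 + 3/10·15 = 22. Off path (no display), believing Unfit, it pays 15.
Fit: the display nets 22 − 6 = 16; no display nets 15. Fit stays.
Unfit: the display nets 22 − 16 = 6; no display nets 15. Unfit would deviate.
A type deviates, so pooling fails.

No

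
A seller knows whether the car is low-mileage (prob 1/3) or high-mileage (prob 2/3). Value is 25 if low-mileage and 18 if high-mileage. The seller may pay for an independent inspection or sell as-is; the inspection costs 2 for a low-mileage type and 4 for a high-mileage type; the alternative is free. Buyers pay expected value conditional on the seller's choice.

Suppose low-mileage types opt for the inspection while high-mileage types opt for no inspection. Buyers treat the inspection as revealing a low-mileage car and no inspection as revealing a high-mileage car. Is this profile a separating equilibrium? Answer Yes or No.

No

Under these beliefs, the inspection earns price 25 and no inspection earns price 18.
low-mileage: the inspection nets 25 − 2 = 23; no inspection nets 18. low-mileage prefers the inspection.
high-mileage: the inspection nets 25 − 4 = 21; no inspection nets 18. high-mileage would deviate to the inspection.
high-mileage has a profitable deviation, so the profile is not an equilibrium.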